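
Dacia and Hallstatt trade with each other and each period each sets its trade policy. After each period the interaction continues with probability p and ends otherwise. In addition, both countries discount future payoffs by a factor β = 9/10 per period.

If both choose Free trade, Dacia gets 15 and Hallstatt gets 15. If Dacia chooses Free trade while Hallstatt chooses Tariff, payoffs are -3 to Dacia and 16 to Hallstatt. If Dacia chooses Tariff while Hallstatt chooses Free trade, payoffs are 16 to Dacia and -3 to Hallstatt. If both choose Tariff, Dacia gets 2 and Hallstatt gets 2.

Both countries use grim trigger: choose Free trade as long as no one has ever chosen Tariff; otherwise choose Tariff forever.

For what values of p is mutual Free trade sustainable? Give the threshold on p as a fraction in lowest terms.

With continuation probability p and discount β, the effective per-period discount factor is βp.
Grim-trigger IC: βp ≥ (16−15)/(16−2) = 1/14.
So p ≥ (1/14)/(9/10) = 5/63.

5/63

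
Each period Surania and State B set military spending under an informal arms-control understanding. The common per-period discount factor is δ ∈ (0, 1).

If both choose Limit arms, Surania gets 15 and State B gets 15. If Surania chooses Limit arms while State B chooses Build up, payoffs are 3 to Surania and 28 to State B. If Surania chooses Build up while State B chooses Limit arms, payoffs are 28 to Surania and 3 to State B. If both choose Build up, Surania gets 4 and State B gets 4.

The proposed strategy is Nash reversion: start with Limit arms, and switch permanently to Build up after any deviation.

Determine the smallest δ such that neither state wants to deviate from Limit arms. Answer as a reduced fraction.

13/24

Cooperation forever yields 15 each period: 15/(1−δ).
Deviating yields 28 once, then 4 forever: 28 + 4δ/(1−δ).
No profitable deviation requires 15/(1−δ) ≥ 28 + 4δ/(1−δ).
Multiplying by (1−δ): 15 ≥ 28(1−δ) + 4δ = 28 − 24δ.
So 24δ ≥ 13, i.e. δ ≥ 13/24.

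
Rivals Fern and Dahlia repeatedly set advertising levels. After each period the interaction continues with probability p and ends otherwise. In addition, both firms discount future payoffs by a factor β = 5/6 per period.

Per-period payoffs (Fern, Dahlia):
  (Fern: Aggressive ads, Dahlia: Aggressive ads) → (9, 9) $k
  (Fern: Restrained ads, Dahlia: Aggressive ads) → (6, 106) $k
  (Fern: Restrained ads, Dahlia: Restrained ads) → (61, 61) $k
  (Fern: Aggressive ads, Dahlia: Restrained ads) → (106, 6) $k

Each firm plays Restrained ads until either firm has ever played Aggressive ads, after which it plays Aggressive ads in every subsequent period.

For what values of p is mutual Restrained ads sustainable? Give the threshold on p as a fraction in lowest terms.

54/97

Expected continuation weight on next period's payoff is β·p = 5/6·p, which plays the role of the discount factor.
Cooperation requires 5/6·p ≥ (106−61)/(106−9) = 45/97, hence p ≥ 54/97.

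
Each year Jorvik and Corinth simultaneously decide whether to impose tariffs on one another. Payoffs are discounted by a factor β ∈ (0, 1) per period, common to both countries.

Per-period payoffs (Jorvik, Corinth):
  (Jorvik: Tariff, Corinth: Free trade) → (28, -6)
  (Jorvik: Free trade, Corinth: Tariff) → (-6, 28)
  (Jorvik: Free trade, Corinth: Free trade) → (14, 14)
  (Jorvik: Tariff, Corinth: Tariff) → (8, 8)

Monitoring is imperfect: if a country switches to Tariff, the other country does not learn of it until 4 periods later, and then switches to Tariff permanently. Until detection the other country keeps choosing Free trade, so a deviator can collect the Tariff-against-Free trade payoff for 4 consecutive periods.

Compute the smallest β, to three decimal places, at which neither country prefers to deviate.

0.915

Deviating for the 4 undetected periods gains 28−14 = 14 per period over cooperation, then loses 14−8 = 6 per period forever once punishment starts.
Gain: 14(1 + β + … + β^3); loss: 6·β^4/(1−β).
No profitable deviation ⇔ 14(1−β^4) ≤ 6·β^4, i.e. β^4 ≥ 14/(14+6) = 7/10.
Hence β ≥ (7/10)^(1/4) ≈ 0.915.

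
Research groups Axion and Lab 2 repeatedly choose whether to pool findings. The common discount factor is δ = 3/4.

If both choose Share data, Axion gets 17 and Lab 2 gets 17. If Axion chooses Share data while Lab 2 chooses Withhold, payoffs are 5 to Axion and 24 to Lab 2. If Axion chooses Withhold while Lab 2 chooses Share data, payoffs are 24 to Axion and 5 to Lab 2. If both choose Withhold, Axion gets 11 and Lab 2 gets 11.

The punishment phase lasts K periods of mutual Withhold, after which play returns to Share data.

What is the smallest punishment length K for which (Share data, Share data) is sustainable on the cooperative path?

2

IC: δ(1−δ^K)/(1−δ) ≥ (24−17)/(17−11) = 7/6.
With δ = 3/4: need 1 − δ^K ≥ 7/6·(1−3/4)/(3/4), i.e. δ^K ≤ 0.6111.
Since (3/4)^1 = 0.7500 and (3/4)^2 = 0.5625, the smallest such K is 2.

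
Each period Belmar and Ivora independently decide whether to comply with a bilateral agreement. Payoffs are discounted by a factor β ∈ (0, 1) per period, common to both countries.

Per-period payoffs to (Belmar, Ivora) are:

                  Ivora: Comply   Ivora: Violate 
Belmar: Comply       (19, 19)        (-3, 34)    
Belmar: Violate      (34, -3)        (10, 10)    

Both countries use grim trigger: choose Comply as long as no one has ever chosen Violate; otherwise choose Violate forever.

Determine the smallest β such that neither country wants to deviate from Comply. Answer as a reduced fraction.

5/8

Cooperation forever yields 19 each period: 19/(1−β).
Deviating yields 34 once, then 10 forever: 34 + 10β/(1−β).
No profitable deviation requires 19/(1−β) ≥ 34 + 10β/(1−β).
Multiplying by (1−β): 19 ≥ 34(1−β) + 10β = 34 − 24β.
So 24β ≥ 15, i.e. β ≥ 15/24 = 5/8.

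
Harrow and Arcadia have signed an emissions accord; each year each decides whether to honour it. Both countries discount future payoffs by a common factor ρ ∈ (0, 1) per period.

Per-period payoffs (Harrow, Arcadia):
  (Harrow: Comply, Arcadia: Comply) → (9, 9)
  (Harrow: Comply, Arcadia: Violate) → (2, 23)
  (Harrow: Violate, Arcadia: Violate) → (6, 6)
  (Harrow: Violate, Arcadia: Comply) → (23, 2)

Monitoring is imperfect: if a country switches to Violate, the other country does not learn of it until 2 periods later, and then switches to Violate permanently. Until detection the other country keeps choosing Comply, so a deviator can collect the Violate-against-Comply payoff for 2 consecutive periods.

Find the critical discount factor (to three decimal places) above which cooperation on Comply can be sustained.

0.907

A deviator earns 23 for 2 periods, then 6 forever; cooperating earns 9 forever. Multiplying the IC by (1−ρ):
9 ≥ 23(1−ρ^2) + 6ρ^2, so 17·ρ^2 ≥ 14 and ρ^2 ≥ 14/17.
ρ ≥ (14/17)^(1/2) ≈ 0.907.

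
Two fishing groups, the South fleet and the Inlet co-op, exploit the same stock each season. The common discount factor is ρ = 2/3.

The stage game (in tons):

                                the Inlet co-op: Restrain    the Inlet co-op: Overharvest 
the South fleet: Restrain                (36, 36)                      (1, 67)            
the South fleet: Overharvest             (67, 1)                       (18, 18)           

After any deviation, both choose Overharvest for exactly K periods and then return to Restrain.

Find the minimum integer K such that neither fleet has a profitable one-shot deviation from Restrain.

5

IC: ρ(1−ρ^K)/(1−ρ) ≥ (67−36)/(36−18) = 31/18.
With ρ = 2/3: need 1 − ρ^K ≥ 31/18·(1−2/3)/(2/3), i.e. ρ^K ≤ 0.1389.
Since (2/3)^4 = 0.1975 and (2/3)^5 = 0.1317, the smallest such K is 5.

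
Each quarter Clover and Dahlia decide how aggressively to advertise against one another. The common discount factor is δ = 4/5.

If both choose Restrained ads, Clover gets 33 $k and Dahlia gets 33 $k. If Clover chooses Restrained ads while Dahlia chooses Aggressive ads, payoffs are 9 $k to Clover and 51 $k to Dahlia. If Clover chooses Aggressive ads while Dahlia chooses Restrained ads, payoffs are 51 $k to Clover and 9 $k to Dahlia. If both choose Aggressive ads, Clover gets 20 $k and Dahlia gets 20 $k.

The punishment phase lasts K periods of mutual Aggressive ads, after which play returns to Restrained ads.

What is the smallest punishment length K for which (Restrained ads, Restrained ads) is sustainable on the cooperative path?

2

No profitable deviation requires (33−20)(δ+…+δ^K) ≥ 51−33, i.e. δ+…+δ^K ≥ 18/13 ≈ 1.3846.
With δ = 4/5, the partial sums are K=1: 0.8000, K=2: 1.4400.
K = 2 is the first length at which the sum reaches 1.3846.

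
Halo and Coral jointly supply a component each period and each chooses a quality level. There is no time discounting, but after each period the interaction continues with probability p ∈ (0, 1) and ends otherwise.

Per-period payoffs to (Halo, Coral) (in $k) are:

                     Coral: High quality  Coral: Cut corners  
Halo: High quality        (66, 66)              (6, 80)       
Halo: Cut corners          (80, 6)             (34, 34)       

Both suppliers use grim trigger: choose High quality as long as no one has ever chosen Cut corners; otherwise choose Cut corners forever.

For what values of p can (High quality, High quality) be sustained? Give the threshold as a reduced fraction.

Expected cooperation value is 66 + p·66 + p²·66 + … = 66/(1−p); deviation gives 80 + p·34/(1−p).
66 ≥ 80(1−p) + 34p ⇒ 46p ≥ 14 ⇒ p ≥ 14/46 = 7/23.

7/23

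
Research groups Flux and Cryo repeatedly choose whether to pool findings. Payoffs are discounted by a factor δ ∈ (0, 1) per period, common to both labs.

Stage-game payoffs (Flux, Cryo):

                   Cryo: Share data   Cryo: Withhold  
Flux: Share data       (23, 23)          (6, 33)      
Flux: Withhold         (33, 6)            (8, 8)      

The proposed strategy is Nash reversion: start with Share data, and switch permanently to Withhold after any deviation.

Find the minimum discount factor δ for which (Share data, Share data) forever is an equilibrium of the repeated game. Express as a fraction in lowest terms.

2/5

23/(1−δ) ≥ 33 + 8δ/(1−δ)
23 ≥ 33 − 25δ
δ ≥ 10/25 = 2/5.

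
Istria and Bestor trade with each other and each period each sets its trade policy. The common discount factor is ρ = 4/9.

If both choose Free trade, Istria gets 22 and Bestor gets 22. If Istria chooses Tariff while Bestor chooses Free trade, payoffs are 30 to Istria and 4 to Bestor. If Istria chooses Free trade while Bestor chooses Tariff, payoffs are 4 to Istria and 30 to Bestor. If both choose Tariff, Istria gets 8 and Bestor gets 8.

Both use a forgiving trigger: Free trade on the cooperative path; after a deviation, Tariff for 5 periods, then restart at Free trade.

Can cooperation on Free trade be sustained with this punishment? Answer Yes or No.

Yes

IC: ρ+…+ρ^5 ≥ (30−22)/(22−8) = 4/7.
At ρ = 4/9: partial sum = 0.7861 ≥ 0.5714. Cooperation sustainable.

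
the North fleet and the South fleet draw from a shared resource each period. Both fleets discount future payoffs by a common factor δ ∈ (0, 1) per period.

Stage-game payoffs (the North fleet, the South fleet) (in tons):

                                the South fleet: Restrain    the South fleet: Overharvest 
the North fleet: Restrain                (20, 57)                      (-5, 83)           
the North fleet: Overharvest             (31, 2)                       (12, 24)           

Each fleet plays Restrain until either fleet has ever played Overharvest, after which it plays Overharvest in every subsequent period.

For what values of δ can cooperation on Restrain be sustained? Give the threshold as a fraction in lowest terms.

the North fleet's threshold: (31−20)/(31−12) = 11/19.
the South fleet's threshold: (83−57)/(83−24) = 26/59.
11/19 > 26/59, so the North fleet binds and δ* = 11/19.

11/19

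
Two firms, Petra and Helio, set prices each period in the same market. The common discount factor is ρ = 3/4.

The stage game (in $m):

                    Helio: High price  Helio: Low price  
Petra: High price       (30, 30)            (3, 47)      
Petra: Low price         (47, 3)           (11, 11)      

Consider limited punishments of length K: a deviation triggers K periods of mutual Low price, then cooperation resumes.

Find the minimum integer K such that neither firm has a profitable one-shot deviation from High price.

2

IC: ρ(1−ρ^K)/(1−ρ) ≥ (47−30)/(30−11) = 17/19.
With ρ = 3/4: need 1 − ρ^K ≥ 17/19·(1−3/4)/(3/4), i.e. ρ^K ≤ 0.7018.
Since (3/4)^1 = 0.7500 and (3/4)^2 = 0.5625, the smallest such K is 2.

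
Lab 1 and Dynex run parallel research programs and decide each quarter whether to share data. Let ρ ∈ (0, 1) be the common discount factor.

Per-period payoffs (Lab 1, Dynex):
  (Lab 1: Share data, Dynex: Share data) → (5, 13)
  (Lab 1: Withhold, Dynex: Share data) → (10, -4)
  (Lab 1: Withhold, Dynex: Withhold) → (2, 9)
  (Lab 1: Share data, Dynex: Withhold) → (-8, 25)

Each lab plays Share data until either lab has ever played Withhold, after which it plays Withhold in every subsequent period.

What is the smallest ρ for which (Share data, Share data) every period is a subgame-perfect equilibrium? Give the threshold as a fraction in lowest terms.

3/4

Lab 1's threshold: (10−5)/(10−2) = 5/8.
Dynex's threshold: (25−13)/(25−9) = 3/4.
5/8 < 3/4, so Dynex binds and ρ* = 3/4.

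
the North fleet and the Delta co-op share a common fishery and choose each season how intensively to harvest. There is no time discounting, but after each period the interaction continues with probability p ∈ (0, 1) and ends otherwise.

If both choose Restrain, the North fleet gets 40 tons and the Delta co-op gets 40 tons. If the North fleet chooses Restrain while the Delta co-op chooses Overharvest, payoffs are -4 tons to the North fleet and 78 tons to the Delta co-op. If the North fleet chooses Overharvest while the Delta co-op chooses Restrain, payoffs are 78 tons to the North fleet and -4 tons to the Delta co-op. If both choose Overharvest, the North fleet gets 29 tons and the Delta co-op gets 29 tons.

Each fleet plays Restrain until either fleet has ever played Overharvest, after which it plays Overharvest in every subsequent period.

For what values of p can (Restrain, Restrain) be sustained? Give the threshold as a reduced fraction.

38/49

With no time discounting, the continuation probability p plays the role of the discount factor.
Grim-trigger IC: 40/(1−p) ≥ 78 + 29p/(1−p) ⇒ p ≥ (78−40)/(78−29) = 38/49.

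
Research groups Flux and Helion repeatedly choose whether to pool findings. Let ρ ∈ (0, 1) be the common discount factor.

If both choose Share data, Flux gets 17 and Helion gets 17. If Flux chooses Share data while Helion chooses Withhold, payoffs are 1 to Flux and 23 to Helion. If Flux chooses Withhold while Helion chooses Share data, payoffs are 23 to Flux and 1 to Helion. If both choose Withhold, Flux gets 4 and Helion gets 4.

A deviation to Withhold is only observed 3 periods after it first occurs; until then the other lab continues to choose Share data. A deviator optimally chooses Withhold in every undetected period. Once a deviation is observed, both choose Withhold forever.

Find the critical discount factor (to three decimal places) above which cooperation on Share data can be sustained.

The best deviation is to choose Withhold for all 3 undetected periods, earning 23 each, then 4 forever once detected.
Deviation value: 23(1−ρ^3)/(1−ρ) + 4ρ^3/(1−ρ); cooperation value: 17/(1−ρ).
IC: 17 ≥ 23(1−ρ^3) + 4ρ^3 = 23 − 19ρ^3.
So ρ^3 ≥ 6/19, giving ρ ≥ (6/19)^(1/3) ≈ 0.681.

0.681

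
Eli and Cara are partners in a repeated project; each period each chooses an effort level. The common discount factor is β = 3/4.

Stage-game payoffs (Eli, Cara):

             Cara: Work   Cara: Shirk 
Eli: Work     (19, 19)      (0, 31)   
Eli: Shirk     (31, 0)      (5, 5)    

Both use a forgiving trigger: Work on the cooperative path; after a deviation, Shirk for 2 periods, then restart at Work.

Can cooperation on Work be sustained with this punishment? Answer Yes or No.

Yes

IC: β+…+β^2 ≥ (31−19)/(19−5) = 6/7.
At β = 3/4: partial sum = 1.3125 ≥ 0.8571. Cooperation sustainable.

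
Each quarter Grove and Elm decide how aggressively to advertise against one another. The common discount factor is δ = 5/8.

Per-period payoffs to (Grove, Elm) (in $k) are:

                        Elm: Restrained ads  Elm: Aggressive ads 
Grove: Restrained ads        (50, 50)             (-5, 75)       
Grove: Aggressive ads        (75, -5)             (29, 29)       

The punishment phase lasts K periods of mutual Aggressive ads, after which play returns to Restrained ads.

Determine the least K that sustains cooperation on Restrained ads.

No profitable deviation requires (50−29)(δ+…+δ^K) ≥ 75−50, i.e. δ+…+δ^K ≥ 25/21 ≈ 1.1905.
With δ = 5/8, the partial sums are K=1: 0.6250, K=2: 1.0156, K=3: 1.2598.
K = 3 is the first length at which the sum reaches 1.1905.

3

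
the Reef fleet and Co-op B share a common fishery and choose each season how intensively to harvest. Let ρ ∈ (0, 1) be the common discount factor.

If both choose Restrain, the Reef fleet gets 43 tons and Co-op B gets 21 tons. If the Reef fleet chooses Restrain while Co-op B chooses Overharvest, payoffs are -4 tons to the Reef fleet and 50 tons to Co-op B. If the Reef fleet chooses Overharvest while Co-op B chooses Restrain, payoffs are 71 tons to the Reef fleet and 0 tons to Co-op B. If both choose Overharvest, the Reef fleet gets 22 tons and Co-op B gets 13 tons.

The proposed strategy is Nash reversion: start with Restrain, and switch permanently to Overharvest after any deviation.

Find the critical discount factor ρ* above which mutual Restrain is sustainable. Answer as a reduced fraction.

the Reef fleet: cooperation gives 43 each period; deviation gives 71 once then 22 forever.
  43/(1−ρ) ≥ 71 + 22ρ/(1−ρ) ⇒ ρ ≥ 28/49 = 4/7.
Co-op B: cooperation gives 21 each period; deviation gives 50 once then 13 forever.
  ρ ≥ 29/37.
Both must hold, so the binding constraint is Co-op B's: ρ ≥ 29/37.

29/37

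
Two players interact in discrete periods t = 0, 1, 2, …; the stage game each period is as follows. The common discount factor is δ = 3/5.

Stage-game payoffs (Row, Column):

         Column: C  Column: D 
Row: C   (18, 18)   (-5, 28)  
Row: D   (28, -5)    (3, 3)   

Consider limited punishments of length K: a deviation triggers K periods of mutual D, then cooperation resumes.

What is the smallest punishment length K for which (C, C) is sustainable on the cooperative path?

2

IC: δ(1−δ^K)/(1−δ) ≥ (28−18)/(18−3) = 2/3.
With δ = 3/5: need 1 − δ^K ≥ 2/3·(1−3/5)/(3/5), i.e. δ^K ≤ 0.5556.
Since (3/5)^1 = 0.6000 and (3/5)^2 = 0.3600, the smallest such K is 2.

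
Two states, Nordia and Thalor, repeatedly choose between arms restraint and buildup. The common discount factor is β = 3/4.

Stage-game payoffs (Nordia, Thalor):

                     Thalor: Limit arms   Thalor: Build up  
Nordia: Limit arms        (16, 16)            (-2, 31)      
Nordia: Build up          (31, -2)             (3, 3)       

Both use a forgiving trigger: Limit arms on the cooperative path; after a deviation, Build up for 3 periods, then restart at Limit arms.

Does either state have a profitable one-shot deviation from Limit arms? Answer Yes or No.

No

A one-shot deviation gives 31 now, then 3 for 3 periods, then back to 16.
Gain from deviating: (31−16) today; loss: (16−3) in each of the next 3 periods.
No-deviation condition: (16−3)(β+…+β^3) ≥ 31−16, i.e. β+…+β^3 ≥ 15/13.
At β = 3/4: β+…+β^3 = 1.7344 ≥ 1.1538.
So cooperation is sustainable.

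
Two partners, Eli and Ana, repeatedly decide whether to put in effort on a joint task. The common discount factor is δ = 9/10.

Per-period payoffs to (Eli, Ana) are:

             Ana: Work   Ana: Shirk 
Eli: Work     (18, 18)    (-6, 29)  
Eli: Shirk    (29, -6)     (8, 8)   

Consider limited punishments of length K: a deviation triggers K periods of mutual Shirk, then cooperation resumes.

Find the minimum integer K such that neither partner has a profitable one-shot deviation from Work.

2

No profitable deviation requires (18−8)(δ+…+δ^K) ≥ 29−18, i.e. δ+…+δ^K ≥ 11/10 ≈ 1.1000.
With δ = 9/10, the partial sums are K=1: 0.9000, K=2: 1.7100.
K = 2 is the first length at which the sum reaches 1.1000.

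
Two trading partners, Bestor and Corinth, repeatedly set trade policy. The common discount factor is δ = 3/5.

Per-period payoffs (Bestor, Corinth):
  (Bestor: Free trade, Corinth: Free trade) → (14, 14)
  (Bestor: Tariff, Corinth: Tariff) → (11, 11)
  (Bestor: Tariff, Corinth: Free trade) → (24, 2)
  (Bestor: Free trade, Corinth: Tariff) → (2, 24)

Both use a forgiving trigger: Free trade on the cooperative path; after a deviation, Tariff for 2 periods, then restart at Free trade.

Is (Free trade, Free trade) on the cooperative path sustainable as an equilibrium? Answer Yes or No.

IC: δ+…+δ^2 ≥ (24−14)/(14−11) = 10/3.
At δ = 3/5: partial sum = 0.9600 < 3.3333. Cooperation not sustainable.

No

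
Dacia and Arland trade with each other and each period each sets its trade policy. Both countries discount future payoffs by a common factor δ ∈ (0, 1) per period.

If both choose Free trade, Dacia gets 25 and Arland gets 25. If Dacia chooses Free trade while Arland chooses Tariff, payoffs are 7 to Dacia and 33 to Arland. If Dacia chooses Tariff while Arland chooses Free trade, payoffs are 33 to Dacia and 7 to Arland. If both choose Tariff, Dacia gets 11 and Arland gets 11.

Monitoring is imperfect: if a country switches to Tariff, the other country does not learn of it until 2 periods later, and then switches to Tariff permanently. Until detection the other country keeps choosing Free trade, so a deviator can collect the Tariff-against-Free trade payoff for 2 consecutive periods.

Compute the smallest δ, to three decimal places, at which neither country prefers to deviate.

0.603

Deviating for the 2 undetected periods gains 33−25 = 8 per period over cooperation, then loses 25−11 = 14 per period forever once punishment starts.
Gain: 8(1 + δ + … + δ^1); loss: 14·δ^2/(1−δ).
No profitable deviation ⇔ 8(1−δ^2) ≤ 14·δ^2, i.e. δ^2 ≥ 8/(8+14) = 4/11.
Hence δ ≥ (4/11)^(1/2) ≈ 0.603.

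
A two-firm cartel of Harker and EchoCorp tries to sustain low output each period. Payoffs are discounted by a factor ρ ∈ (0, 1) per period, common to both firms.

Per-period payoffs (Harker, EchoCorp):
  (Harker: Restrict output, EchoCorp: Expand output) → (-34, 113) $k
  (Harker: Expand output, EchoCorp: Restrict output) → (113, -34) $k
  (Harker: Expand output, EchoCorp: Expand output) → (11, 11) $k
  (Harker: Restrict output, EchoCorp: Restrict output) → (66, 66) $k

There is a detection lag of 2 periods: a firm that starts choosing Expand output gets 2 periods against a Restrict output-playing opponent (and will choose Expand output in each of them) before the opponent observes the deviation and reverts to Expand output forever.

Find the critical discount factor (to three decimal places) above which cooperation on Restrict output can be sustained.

0.679

Deviating for the 2 undetected periods gains 113−66 = 47 per period over cooperation, then loses 66−11 = 55 per period forever once punishment starts.
Gain: 47(1 + ρ + … + ρ^1); loss: 55·ρ^2/(1−ρ).
No profitable deviation ⇔ 47(1−ρ^2) ≤ 55·ρ^2, i.e. ρ^2 ≥ 47/(47+55) = 47/102.
Hence ρ ≥ (47/102)^(1/2) ≈ 0.679.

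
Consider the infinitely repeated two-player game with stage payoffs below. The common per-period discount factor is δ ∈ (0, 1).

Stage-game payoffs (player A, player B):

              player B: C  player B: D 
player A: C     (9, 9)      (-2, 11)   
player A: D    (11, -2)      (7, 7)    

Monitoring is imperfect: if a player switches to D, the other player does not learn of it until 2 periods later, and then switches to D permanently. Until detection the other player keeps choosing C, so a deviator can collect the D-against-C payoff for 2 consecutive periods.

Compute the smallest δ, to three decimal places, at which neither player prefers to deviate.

0.707

A deviator earns 11 for 2 periods, then 7 forever; cooperating earns 9 forever. Multiplying the IC by (1−δ):
9 ≥ 11(1−δ^2) + 7δ^2, so 4·δ^2 ≥ 2 and δ^2 ≥ 1/2.
δ ≥ (1/2)^(1/2) ≈ 0.707.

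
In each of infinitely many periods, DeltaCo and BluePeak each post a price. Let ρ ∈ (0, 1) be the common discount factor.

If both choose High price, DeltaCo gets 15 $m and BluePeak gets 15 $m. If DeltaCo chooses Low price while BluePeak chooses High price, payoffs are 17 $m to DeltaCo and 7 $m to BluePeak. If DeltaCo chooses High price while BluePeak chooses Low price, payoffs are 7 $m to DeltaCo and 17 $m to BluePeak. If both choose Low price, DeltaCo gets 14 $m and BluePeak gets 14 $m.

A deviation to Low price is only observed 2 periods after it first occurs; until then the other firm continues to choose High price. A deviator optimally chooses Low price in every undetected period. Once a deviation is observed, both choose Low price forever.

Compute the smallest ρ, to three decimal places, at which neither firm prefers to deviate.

0.816

A deviator earns 17 for 2 periods, then 14 forever; cooperating earns 15 forever. Multiplying the IC by (1−ρ):
15 ≥ 17(1−ρ^2) + 14ρ^2, so 3·ρ^2 ≥ 2 and ρ^2 ≥ 2/3.
ρ ≥ (2/3)^(1/2) ≈ 0.816.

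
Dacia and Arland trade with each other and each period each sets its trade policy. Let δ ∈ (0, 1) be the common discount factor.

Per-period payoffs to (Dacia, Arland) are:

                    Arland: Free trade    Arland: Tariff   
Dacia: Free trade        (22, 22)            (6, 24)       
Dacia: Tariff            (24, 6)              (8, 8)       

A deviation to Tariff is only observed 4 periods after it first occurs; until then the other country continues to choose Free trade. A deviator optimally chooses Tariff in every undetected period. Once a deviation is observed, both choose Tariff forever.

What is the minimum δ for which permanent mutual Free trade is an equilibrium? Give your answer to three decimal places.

A deviator earns 24 for 4 periods, then 8 forever; cooperating earns 22 forever. Multiplying the IC by (1−δ):
22 ≥ 24(1−δ^4) + 8δ^4, so 16·δ^4 ≥ 2 and δ^4 ≥ 1/8.
δ ≥ (1/8)^(1/4) ≈ 0.595.

0.595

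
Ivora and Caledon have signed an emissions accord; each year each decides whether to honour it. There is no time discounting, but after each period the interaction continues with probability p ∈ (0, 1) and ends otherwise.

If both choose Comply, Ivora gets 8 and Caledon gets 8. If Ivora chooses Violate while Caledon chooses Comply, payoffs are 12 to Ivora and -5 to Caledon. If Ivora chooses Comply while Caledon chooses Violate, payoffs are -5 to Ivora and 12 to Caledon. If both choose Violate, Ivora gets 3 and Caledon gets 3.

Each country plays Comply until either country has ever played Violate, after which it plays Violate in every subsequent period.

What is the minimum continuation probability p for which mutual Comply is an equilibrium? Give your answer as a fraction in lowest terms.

4/9

Expected cooperation value is 8 + p·8 + p²·8 + … = 8/(1−p); deviation gives 12 + p·3/(1−p).
8 ≥ 12(1−p) + 3p ⇒ 9p ≥ 4 ⇒ p ≥ 4/9.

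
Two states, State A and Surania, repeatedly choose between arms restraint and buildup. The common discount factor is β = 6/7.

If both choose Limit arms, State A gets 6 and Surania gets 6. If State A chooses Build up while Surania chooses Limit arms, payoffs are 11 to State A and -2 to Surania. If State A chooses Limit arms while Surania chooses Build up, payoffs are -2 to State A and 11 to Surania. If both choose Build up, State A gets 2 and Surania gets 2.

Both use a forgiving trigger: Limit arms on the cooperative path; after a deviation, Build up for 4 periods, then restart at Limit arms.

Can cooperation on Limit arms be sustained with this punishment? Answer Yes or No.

Comparing payoff streams over the 5 periods until play realigns: cooperate → 6(1+β+…+β^4); deviate → 11 + 2(β+…+β^4).
Cooperation is sustained iff (6−2)(β+…+β^4) ≥ 11−6.
β+…+β^4 = 6/7·(1−(6/7)^4)/(1−6/7) = 2.7613, and (11−6)/(6−2) = 1.2500.
2.7613 ≥ 1.2500, so cooperation is sustainable.

Yes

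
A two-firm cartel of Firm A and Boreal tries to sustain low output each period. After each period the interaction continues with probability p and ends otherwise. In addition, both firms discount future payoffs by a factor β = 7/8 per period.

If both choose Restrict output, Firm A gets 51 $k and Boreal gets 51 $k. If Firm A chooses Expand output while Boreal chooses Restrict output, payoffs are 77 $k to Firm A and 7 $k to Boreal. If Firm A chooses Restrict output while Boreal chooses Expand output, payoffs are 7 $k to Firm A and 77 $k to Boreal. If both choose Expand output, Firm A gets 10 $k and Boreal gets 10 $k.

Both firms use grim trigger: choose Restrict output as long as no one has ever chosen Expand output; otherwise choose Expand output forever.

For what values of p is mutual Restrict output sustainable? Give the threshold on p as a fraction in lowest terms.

208/469

With continuation probability p and discount β, the effective per-period discount factor is βp.
Grim-trigger IC: βp ≥ (77−51)/(77−10) = 26/67.
So p ≥ (26/67)/(7/8) = 208/469.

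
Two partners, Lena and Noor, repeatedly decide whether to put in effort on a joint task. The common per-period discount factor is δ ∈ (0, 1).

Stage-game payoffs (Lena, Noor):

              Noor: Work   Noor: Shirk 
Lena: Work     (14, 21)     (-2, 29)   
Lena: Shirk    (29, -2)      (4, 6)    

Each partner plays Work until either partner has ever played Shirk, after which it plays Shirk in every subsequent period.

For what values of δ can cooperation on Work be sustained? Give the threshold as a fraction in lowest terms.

For Lena: deviation gain 29−14 = 15, per-period punishment loss 14−4 = 10. IC gives δ ≥ 15/25 = 3/5.
For Noor: gain 8, loss 15 per period, so δ ≥ 8/23.
The tighter constraint is Lena's, so cooperation needs δ ≥ 3/5.

3/5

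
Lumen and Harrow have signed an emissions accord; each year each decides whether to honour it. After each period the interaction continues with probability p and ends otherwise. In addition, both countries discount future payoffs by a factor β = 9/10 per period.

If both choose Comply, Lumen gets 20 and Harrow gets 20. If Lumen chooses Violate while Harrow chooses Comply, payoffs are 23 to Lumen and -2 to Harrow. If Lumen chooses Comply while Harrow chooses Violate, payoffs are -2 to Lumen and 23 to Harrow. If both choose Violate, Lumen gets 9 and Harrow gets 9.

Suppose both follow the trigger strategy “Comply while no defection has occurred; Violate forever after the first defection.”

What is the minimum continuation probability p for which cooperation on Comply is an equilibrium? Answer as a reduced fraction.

5/21

With continuation probability p and discount β, the effective per-period discount factor is βp.
Grim-trigger IC: βp ≥ (23−20)/(23−9) = 3/14.
So p ≥ (3/14)/(9/10) = 5/21.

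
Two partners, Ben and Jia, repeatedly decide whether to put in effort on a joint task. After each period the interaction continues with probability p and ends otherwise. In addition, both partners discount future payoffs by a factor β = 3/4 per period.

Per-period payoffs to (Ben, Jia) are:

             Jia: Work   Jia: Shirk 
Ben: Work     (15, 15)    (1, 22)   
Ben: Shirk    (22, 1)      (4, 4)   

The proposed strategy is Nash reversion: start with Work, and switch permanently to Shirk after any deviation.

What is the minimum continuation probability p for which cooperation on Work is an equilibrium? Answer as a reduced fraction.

Expected continuation weight on next period's payoff is β·p = 3/4·p, which plays the role of the discount factor.
Cooperation requires 3/4·p ≥ (22−15)/(22−4) = 7/18, hence p ≥ 14/27.

14/27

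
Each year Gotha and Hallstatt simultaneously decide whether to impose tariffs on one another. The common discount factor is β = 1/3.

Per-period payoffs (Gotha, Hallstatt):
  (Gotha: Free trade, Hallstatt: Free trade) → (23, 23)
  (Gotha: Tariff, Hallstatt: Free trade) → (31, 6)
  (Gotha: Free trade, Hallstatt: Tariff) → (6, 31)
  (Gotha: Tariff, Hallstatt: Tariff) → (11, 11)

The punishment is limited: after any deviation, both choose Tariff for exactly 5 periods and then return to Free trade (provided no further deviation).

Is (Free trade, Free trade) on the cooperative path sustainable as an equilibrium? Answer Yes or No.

IC: β+…+β^5 ≥ (31−23)/(23−11) = 2/3.
At β = 1/3: partial sum = 0.4979 < 0.6667. Cooperation not sustainable.

No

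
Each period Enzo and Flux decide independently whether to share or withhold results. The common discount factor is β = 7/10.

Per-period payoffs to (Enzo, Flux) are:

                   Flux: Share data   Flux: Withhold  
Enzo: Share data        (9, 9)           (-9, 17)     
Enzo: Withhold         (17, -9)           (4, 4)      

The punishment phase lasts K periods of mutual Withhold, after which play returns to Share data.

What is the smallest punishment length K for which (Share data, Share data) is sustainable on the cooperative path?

4

Need Σ_{k=1}^{K} β^k ≥ (17−9)/(9−4) = 1.6000 at β = 7/10.
At K = 3 the sum is 1.5330 < 1.6000; at K = 4 it is 1.7731 ≥ 1.6000.
So the minimum punishment length is K = 4.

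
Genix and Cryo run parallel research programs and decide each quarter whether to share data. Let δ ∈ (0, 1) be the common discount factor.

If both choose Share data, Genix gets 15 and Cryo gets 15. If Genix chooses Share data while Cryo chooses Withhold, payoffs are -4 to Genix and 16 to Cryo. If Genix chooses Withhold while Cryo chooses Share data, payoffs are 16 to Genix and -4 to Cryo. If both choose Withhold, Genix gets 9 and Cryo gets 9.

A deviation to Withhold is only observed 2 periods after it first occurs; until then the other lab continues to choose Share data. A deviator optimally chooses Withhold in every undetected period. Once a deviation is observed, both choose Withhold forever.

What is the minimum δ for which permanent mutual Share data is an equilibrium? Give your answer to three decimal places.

0.378

The best deviation is to choose Withhold for all 2 undetected periods, earning 16 each, then 9 forever once detected.
Deviation value: 16(1−δ^2)/(1−δ) + 9δ^2/(1−δ); cooperation value: 15/(1−δ).
IC: 15 ≥ 16(1−δ^2) + 9δ^2 = 16 − 7δ^2.
So δ^2 ≥ 1/7, giving δ ≥ (1/7)^(1/2) ≈ 0.378.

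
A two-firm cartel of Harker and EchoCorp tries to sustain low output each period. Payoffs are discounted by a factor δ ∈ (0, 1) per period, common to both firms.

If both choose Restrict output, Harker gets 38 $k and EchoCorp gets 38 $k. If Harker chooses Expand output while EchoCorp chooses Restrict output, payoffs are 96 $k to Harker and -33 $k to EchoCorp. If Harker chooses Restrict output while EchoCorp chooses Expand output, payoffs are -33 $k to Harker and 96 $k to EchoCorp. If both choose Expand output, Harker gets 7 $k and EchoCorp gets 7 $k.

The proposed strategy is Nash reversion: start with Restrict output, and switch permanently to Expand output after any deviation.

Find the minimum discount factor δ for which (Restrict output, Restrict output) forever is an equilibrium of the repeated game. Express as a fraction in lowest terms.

Under grim trigger the critical discount factor is (T−C)/(T−P) with T = 96, C = 38, P = 7.
δ* = (96−38)/(96−7) = 58/89.

58/89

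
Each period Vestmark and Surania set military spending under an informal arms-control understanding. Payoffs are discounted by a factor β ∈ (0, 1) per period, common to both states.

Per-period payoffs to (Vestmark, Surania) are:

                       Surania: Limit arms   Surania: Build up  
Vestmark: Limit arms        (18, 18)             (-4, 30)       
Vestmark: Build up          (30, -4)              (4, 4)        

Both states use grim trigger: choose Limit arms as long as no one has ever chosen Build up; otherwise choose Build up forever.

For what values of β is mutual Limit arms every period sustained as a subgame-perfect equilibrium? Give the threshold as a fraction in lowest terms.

6/13

One-period gain from deviating is 30 − 18 = 12. The loss is 18 − 4 = 14 in every subsequent period, with present value 14·β/(1−β).
Deviation is unprofitable when 14·β/(1−β) ≥ 12, i.e. β/(1−β) ≥ 6/7.
Equivalently β ≥ 12/(12+14) = 6/13.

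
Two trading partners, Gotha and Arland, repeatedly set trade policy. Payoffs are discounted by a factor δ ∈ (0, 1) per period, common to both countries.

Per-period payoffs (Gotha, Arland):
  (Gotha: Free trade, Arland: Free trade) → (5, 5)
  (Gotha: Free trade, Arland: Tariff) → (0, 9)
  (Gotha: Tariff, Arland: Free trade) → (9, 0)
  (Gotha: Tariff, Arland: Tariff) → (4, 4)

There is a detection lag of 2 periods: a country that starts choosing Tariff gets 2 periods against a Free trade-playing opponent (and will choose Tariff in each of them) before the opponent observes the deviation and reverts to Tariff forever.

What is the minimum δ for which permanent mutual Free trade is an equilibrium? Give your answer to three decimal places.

0.894

The best deviation is to choose Tariff for all 2 undetected periods, earning 9 each, then 4 forever once detected.
Deviation value: 9(1−δ^2)/(1−δ) + 4δ^2/(1−δ); cooperation value: 5/(1−δ).
IC: 5 ≥ 9(1−δ^2) + 4δ^2 = 9 − 5δ^2.
So δ^2 ≥ 4/5, giving δ ≥ (4/5)^(1/2) ≈ 0.894.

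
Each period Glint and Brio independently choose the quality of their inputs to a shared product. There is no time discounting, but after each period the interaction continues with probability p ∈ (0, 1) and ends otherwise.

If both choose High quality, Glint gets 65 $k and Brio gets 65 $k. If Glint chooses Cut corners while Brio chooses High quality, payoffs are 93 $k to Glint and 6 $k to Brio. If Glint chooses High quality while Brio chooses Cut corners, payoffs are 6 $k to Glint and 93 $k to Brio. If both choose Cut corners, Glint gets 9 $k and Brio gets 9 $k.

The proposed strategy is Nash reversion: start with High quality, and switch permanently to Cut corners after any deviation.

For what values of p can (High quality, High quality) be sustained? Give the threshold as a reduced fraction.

With no time discounting, the continuation probability p plays the role of the discount factor.
Grim-trigger IC: 65/(1−p) ≥ 93 + 9p/(1−p) ⇒ p ≥ (93−65)/(93−9) = 1/3.

1/3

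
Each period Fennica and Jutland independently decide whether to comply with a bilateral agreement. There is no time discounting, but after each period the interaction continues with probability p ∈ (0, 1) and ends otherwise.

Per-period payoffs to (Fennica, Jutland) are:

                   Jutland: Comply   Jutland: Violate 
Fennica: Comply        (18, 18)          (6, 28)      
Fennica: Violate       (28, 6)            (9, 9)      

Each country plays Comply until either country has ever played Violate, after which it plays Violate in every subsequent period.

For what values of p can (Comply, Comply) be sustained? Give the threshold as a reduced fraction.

With no time discounting, the continuation probability p plays the role of the discount factor.
Grim-trigger IC: 18/(1−p) ≥ 28 + 9p/(1−p) ⇒ p ≥ (28−18)/(28−9) = 10/19.

10/19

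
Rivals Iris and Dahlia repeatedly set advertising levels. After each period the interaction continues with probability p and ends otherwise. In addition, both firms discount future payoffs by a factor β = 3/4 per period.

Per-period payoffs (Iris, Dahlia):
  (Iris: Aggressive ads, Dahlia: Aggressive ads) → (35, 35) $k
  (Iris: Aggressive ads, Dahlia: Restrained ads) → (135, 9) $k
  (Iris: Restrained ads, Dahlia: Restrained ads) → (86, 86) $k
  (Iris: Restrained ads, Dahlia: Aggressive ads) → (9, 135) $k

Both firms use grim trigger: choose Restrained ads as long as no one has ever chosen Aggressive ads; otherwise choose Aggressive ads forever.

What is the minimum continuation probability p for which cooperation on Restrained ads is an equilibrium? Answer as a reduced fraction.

49/75

Expected continuation weight on next period's payoff is β·p = 3/4·p, which plays the role of the discount factor.
Cooperation requires 3/4·p ≥ (135−86)/(135−35) = 49/100, hence p ≥ 49/75.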